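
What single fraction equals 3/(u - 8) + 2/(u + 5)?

Common denominator (u - 8)(u + 5). Numerator: 3(u + 5) + 2(u - 8) = (3u + 15) + (2u - 16) = 5u - 1
Result: (5u - 1)/[(u - 8)(u + 5)]


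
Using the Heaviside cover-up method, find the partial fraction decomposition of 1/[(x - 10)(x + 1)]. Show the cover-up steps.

Cover (x - 10): set x=10, get P = 1/(10 + 1) = 1/11. Cover (x + 1): set x=-1, get Q = 1/(-1 - 10) = -1/11.
Result: (1/11)/(x - 10) - (1/11)/(x + 1)


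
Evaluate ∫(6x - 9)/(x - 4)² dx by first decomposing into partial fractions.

Decompose: P = 6, Q = 6·4 - 9 = 15, so (6x - 9)/(x - 4)² = 6/(x - 4) + 15/(x - 4)². Integrate: ∫ P/(x - 4) dx = 6 ln|(x - 4)|; ∫ Q/(x - 4)² dx = -15/(x - 4). Sum: 6 ln|(x - 4)| - 15/(x - 4) + C


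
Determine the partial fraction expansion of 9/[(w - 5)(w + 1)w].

Using cover-up method: P = 3/10, Q = 3/2, R = -9/5
Result: (3/10)/(w - 5) + (3/2)/(w + 1) - (9/5)/w


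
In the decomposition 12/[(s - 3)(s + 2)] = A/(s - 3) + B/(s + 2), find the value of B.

Cover-up at s = -2: B = 12/(-2 - 3) = -12/5


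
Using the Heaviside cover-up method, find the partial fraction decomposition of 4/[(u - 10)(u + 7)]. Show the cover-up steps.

Cover (u - 10): set u=10, get A = 4/(10 + 7) = 4/17. Cover (u + 7): set u=-7, get B = 4/(-7 - 10) = -4/17.
Result: (4/17)/(u - 10) - (4/17)/(u + 7)


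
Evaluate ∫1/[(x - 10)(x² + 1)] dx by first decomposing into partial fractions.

Cover-up at x=10: P = 1/(10²+1) = 1/101. Coeff matching: Q = -1/101, R = -10/101. Decomposition: (1/101)/(x - 10) - ((1/101)x + 10/101)/(x² + 1). Integrate: linear → ln, quadratic → (1/2)ln + arctan: (1/101) ln|(x - 10)| - (1/202) ln(x² + 1) - (10/101) arctan(x) + C


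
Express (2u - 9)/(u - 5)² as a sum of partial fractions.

(2u - 9) = α(u - 5) + β. At u = 5: β = 2·5 - 9 = 1. Coeff of u: α = 2
Result: 2/(u - 5) + 1/(u - 5)²


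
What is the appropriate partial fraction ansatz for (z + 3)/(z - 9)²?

Repeated linear factor: α/(z - 9) + β/(z - 9)²


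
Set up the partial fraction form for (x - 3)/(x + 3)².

Repeated linear factor: P/(x + 3) + Q/(x + 3)²


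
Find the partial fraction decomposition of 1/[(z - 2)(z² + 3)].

Cover-up at z = 2: α = 1/(2² + 3) = 1/7. Then β = -α = -1/7, γ = -α·(0 + 2) = -2/7
Result: (1/7)/(z - 2) - ((1/7)z + 2/7)/(z² + 3)


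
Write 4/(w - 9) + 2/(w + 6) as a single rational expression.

Common denominator (w - 9)(w + 6). Numerator: 4(w + 6) + 2(w - 9) = (4w + 24) + (2w - 18) = 6w + 6
Result: (6w + 6)/[(w - 9)(w + 6)]


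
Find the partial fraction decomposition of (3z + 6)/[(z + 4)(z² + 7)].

At z=-4: α = (3·(-4) + 6)/((-4)² + 7) = -6/23. β = -α = 6/23, γ = 3 - (-4)·α = 45/23
Result: (-6/23)/(z + 4) + ((6/23)z + 45/23)/(z² + 7)


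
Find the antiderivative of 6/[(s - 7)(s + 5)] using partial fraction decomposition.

Decompose: 6/[(s - 7)(s + 5)] = (1/2)/(s - 7) - (1/2)/(s + 5). Integrate each term: (1/2) ln|(s - 7)| - (1/2) ln|(s + 5)| + C


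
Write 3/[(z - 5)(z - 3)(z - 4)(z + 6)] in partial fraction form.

Using Heaviside cover-up: (3/22)/(z - 5) + (1/6)/(z - 3) - (3/10)/(z - 4) - (1/330)/(z + 6)


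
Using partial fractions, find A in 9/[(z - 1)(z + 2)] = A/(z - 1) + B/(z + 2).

Cover-up at z = 1: A = 9/(1 + 2) = 9/3 = 3


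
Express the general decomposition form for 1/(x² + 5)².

Repeated quadratic factor: (αx + β)/(x² + 5) + (γx + δ)/(x² + 5)²


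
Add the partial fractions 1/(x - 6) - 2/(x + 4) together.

Common denominator (x - 6)(x + 4). Numerator: 1(x + 4) - 2(x - 6) = (x + 4) - (2x - 12) = -x + 16
Result: (-x + 16)/[(x - 6)(x + 4)]


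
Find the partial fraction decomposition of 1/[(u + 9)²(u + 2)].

Cover-up at u=-2: γ = 1/(-2 + 9)² = 1/49. Cover-up at u=-9: β = 1/(-9 + 2) = -1/7. Comparing u² coeff: α = -γ = -1/49
Result: (-1/49)/(u + 9) - (1/7)/(u + 9)² + (1/49)/(u + 2)


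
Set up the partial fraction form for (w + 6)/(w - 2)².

Repeated linear factor: α/(w - 2) + β/(w - 2)²


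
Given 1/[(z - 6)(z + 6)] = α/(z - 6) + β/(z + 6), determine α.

Cover-up at z = 6: α = 1/(6 + 6) = 1/12


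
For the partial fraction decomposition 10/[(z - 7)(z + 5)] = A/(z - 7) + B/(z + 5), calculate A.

Cover-up at z = 7: A = 10/(7 + 5) = 10/12 = 5/6


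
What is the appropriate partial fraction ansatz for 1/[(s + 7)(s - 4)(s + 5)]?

Three distinct linear factors: P/(s + 7) + Q/(s - 4) + R/(s + 5)


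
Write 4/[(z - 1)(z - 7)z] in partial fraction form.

Using cover-up method: α = -2/3, β = 2/21, γ = 4/7
Result: (-2/3)/(z - 1) + (2/21)/(z - 7) + (4/7)/z


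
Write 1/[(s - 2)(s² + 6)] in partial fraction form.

Cover-up at s = 2: α = 1/(2² + 6) = 1/10. Then β = -α = -1/10, γ = -α·(0 + 2) = -1/5
Result: (1/10)/(s - 2) - ((1/10)s + 1/5)/(s² + 6)


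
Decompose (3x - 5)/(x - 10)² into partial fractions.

(3x - 5) = P(x - 10) + Q. At x = 10: Q = 3·10 - 5 = 25. Coeff of x: P = 3
Result: 3/(x - 10) + 25/(x - 10)²


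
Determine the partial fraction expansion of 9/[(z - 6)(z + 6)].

9/(z - 6)(z + 6) = α/(z - 6) + β/(z + 6). α = 9/(6 + 6) = 3/4, β = 9/(-6 - 6) = -3/4
Result: (3/4)/(z - 6) - (3/4)/(z + 6)


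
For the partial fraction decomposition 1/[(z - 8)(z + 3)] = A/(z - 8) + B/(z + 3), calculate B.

Cover-up at z = -3: B = 1/(-3 - 8) = -1/11


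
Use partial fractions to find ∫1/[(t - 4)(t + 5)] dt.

Decompose: 1/[(t - 4)(t + 5)] = (1/9)/(t - 4) - (1/9)/(t + 5). Integrate each term: (1/9) ln|(t - 4)| - (1/9) ln|(t + 5)| + C


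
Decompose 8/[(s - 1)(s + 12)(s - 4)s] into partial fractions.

Using Heaviside cover-up: (-8/39)/(s - 1) - (1/312)/(s + 12) + (1/24)/(s - 4) + (1/6)/s


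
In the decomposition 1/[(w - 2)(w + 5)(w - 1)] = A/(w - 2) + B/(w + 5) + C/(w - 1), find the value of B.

Cover-up at w = -5: B = 1/[(-5 - 2)(-5 - 1)] = 1/[(-7)(-6)] = 1/42


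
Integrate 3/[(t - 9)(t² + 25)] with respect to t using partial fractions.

Cover-up at t=9: α = 3/(9²+25) = 3/106. Coeff matching: β = -3/106, γ = -27/106. Decomposition: (3/106)/(t - 9) - ((3/106)t + 27/106)/(t² + 25). Integrate: linear → ln, quadratic → (1/2)ln + arctan: (3/106) ln|(t - 9)| - (3/212) ln(t² + 25) - (27/530) arctan(t/5) + C


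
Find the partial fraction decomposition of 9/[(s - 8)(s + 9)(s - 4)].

Using cover-up method: A = 9/68, B = 9/221, C = -9/52
Result: (9/68)/(s - 8) + (9/221)/(s + 9) - (9/52)/(s - 4)


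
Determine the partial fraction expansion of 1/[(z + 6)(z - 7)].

1/(z + 6)(z - 7) = P/(z + 6) + Q/(z - 7). P = 1/(-6 - 7) = -1/13, Q = 1/(7 + 6) = 1/13
Result: (-1/13)/(z + 6) + (1/13)/(z - 7)


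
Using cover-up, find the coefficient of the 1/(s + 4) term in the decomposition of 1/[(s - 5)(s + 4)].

Cover (s + 4), set s=-4: 1/((s - 5) at s=-4) = 1/(-9) = -1/9


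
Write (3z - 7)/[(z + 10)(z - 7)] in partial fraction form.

At z=-10: α = (3·(-10) - 7)/(-10 - 7) = 37/17. At z=7: β = (3·7 - 7)/(7 + 10) = 14/17
Result: (37/17)/(z + 10) + (14/17)/(z - 7)


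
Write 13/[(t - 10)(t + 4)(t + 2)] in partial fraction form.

Using cover-up method: α = 13/168, β = 13/28, γ = -13/24
Result: (13/168)/(t - 10) + (13/28)/(t + 4) - (13/24)/(t + 2)


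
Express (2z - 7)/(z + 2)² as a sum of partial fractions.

(2z - 7) = α(z + 2) + β. At z = -2: β = 2·(-2) - 7 = -11. Coeff of z: α = 2
Result: 2/(z + 2) - 11/(z + 2)²


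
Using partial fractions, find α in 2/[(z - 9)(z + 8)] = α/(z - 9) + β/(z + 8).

Cover-up at z = 9: α = 2/(9 + 8) = 2/17


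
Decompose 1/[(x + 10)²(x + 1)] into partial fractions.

Cover-up at x=-1: R = 1/(-1 + 10)² = 1/81. Cover-up at x=-10: Q = 1/(-10 + 1) = -1/9. Comparing x² coeff: P = -R = -1/81
Result: (-1/81)/(x + 10) - (1/9)/(x + 10)² + (1/81)/(x + 1)


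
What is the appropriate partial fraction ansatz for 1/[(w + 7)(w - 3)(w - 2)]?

Three distinct linear factors: A/(w + 7) + B/(w - 3) + C/(w - 2)


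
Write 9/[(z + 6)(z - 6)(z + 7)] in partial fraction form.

Using cover-up method: P = -3/4, Q = 3/52, R = 9/13
Result: (-3/4)/(z + 6) + (3/52)/(z - 6) + (9/13)/(z + 7)


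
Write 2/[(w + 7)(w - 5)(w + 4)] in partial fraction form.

Using cover-up method: α = 1/18, β = 1/54, γ = -2/27
Result: (1/18)/(w + 7) + (1/54)/(w - 5) - (2/27)/(w + 4)


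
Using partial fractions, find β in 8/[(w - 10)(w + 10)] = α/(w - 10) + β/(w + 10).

Cover-up at w = -10: β = 8/(-10 - 10) = -8/20 = -2/5


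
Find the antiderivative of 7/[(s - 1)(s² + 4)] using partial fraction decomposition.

Cover-up at s=1: P = 7/(1²+4) = 7/5. Coeff matching: Q = -7/5, R = -7/5. Decomposition: (7/5)/(s - 1) - ((7/5)s + 7/5)/(s² + 4). Integrate: linear → ln, quadratic → (1/2)ln + arctan: (7/5) ln|(s - 1)| - (7/10) ln(s² + 4) - (7/10) arctan(s/2) + C


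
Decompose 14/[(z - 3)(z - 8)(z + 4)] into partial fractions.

Using cover-up method: A = -2/5, B = 7/30, C = 1/6
Result: (-2/5)/(z - 3) + (7/30)/(z - 8) + (1/6)/(z + 4)


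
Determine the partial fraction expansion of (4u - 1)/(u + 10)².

(4u - 1) = A(u + 10) + B. At u = -10: B = 4·(-10) - 1 = -41. Coeff of u: A = 4
Result: 4/(u + 10) - 41/(u + 10)²


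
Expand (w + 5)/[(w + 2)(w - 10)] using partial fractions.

At w=-2: P = (1·(-2) + 5)/(-2 - 10) = -1/4. At w=10: Q = (1·10 + 5)/(10 + 2) = 5/4
Result: (-1/4)/(w + 2) + (5/4)/(w - 10)


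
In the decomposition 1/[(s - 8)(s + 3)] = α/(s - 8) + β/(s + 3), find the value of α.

Cover-up at s = 8: α = 1/(8 + 3) = 1/11


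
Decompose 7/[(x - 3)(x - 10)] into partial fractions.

7/(x - 3)(x - 10) = A/(x - 3) + B/(x - 10). A = 7/(3 - 10) = -1, B = 7/(10 - 3) = 1
Result: -1/(x - 3) + 1/(x - 10)


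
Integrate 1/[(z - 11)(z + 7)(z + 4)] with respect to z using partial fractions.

Cover-up: P = 1/270, Q = 1/54, R = -1/45. Decomposition: (1/270)/(z - 11) + (1/54)/(z + 7) - (1/45)/(z + 4). Integrate each term: (1/270) ln|(z - 11)| + (1/54) ln|(z + 7)| - (1/45) ln|(z + 4)| + C


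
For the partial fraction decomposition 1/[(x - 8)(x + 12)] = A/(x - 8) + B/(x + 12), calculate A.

Cover-up at x = 8: A = 1/(8 + 12) = 1/20


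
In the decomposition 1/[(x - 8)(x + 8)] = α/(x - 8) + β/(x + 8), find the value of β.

Cover-up at x = -8: β = 1/(-8 - 8) = -1/16


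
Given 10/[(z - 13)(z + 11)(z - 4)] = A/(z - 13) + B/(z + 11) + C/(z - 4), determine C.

Cover-up at z = 4: C = 10/[(4 - 13)(4 + 11)] = 10/[(-9)(15)] = -10/135 = -2/27


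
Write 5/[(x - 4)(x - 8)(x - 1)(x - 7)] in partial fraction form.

Using Heaviside cover-up: (5/36)/(x - 4) + (5/28)/(x - 8) - (5/126)/(x - 1) - (5/18)/(x - 7)


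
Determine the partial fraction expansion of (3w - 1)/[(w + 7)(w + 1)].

At w=-7: P = (3·(-7) - 1)/(-7 + 1) = 11/3. At w=-1: Q = (3·(-1) - 1)/(-1 + 7) = -2/3
Result: (11/3)/(w + 7) - (2/3)/(w + 1)


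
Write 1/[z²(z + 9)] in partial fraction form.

Cover-up at z=-9: γ = 1/(-9 - 0)² = 1/81. Cover-up at z=0: β = 1/(0 + 9) = 1/9. Comparing z² coeff: α = -γ = -1/81
Result: (-1/81)/z + (1/9)/z² + (1/81)/(z + 9)


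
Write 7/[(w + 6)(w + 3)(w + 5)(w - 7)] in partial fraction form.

Using Heaviside cover-up: (-7/39)/(w + 6) - (7/60)/(w + 3) + (7/24)/(w + 5) + (7/1560)/(w - 7)


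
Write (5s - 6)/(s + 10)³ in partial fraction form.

(5s - 6) = P(s + 10)² + Q(s + 10) + R. At s = -10: R = 5·(-10) - 6 = -56. Coefficients: P = 0, Q = 5
Result: 5/(s + 10)² - 56/(s + 10)³


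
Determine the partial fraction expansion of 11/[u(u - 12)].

11/u(u - 12) = P/u + Q/(u - 12). P = 11/(0 - 12) = -11/12, Q = 11/(12 - 0) = 11/12
Result: (-11/12)/u + (11/12)/(u - 12)


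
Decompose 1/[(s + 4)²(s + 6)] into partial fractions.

Cover-up at s=-6: R = 1/(-6 + 4)² = 1/4. Cover-up at s=-4: Q = 1/(-4 + 6) = 1/2. Comparing s² coeff: P = -R = -1/4
Result: (-1/4)/(s + 4) + (1/2)/(s + 4)² + (1/4)/(s + 6)


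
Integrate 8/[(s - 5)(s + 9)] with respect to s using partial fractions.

Decompose: 8/[(s - 5)(s + 9)] = (4/7)/(s - 5) - (4/7)/(s + 9). Integrate each term: (4/7) ln|(s - 5)| - (4/7) ln|(s + 9)| + C


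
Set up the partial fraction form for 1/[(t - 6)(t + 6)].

Distinct linear factors: P/(t - 6) + Q/(t + 6)


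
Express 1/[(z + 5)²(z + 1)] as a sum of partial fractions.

Cover-up at z=-1: γ = 1/(-1 + 5)² = 1/16. Cover-up at z=-5: β = 1/(-5 + 1) = -1/4. Comparing z² coeff: α = -γ = -1/16
Result: (-1/16)/(z + 5) - (1/4)/(z + 5)² + (1/16)/(z + 1)


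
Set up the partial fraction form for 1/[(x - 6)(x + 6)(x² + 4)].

Two linear + quadratic: A/(x - 6) + B/(x + 6) + (Cx + D)/(x² + 4)


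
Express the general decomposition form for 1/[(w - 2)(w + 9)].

Distinct linear factors: P/(w - 2) + Q/(w + 9)


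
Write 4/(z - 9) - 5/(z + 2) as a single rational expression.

Common denominator (z - 9)(z + 2). Numerator: 4(z + 2) - 5(z - 9) = (4z + 8) - (5z - 45) = -z + 53
Result: (-z + 53)/[(z - 9)(z + 2)]


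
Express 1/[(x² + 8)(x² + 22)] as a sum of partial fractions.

Coefficient matching gives α = γ = 0, β = 1/(22-8) = 1/14, δ = -β = -1/14
Result: (1/14)/(x² + 8) - (1/14)/(x² + 22)


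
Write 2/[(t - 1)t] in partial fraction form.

2/(t - 1)t = α/(t - 1) + β/t. α = 2/(1 - 0) = 2, β = 2/(0 - 1) = -2
Result: 2/(t - 1) - 2/t


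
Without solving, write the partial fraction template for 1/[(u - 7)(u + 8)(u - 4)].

Three distinct linear factors: A/(u - 7) + B/(u + 8) + C/(u - 4)


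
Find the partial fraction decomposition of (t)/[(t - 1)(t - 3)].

At t=1: P = (1·1 + 0)/(1 - 3) = -1/2. At t=3: Q = (1·3 + 0)/(3 - 1) = 3/2
Result: (-1/2)/(t - 1) + (3/2)/(t - 3)


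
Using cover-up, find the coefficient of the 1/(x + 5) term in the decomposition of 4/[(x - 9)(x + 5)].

Cover (x + 5), set x=-5: 4/((x - 9) at x=-5) = 4/(-14) = -2/7


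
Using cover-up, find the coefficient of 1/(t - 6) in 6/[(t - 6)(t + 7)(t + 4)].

Cover (t - 6), set t=6: 6/[(6 + 7)(6 + 4)] = 3/65


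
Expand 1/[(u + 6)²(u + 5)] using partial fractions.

Cover-up at u=-5: γ = 1/(-5 + 6)² = 1. Cover-up at u=-6: β = 1/(-6 + 5) = -1. Comparing u² coeff: α = -γ = -1
Result: -1/(u + 6) - 1/(u + 6)² + 1/(u + 5)


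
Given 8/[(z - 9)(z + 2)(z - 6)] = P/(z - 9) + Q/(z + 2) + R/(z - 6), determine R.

Cover-up at z = 6: R = 8/[(6 - 9)(6 + 2)] = 8/[(-3)(8)] = -8/24 = -1/3


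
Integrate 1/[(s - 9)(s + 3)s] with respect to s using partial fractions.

Cover-up: α = 1/108, β = 1/36, γ = -1/27. Decomposition: (1/108)/(s - 9) + (1/36)/(s + 3) - (1/27)/s. Integrate each term: (1/108) ln|(s - 9)| + (1/36) ln|(s + 3)| - (1/27) ln|s| + C


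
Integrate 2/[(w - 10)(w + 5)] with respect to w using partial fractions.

Decompose: 2/[(w - 10)(w + 5)] = (2/15)/(w - 10) - (2/15)/(w + 5). Integrate each term: (2/15) ln|(w - 10)| - (2/15) ln|(w + 5)| + C


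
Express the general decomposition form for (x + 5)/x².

Repeated linear factor: A/x + B/x²


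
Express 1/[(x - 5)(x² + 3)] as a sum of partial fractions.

Cover-up at x = 5: α = 1/(5² + 3) = 1/28. Then β = -α = -1/28, γ = -α·(0 + 5) = -5/28
Result: (1/28)/(x - 5) - ((1/28)x + 5/28)/(x² + 3)


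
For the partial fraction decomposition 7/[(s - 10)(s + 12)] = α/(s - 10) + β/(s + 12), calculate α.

Cover-up at s = 10: α = 7/(10 + 12) = 7/22


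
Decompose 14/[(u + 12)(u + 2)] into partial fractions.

14/(u + 12)(u + 2) = A/(u + 12) + B/(u + 2). A = 14/(-12 + 2) = -7/5, B = 14/(-2 + 12) = 7/5
Result: (-7/5)/(u + 12) + (7/5)/(u + 2)


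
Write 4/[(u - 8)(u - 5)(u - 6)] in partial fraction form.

Using cover-up method: P = 2/3, Q = 4/3, R = -2
Result: (2/3)/(u - 8) + (4/3)/(u - 5) - 2/(u - 6)


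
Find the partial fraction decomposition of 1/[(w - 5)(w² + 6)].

Cover-up at w = 5: A = 1/(5² + 6) = 1/31. Then B = -A = -1/31, C = -A·(0 + 5) = -5/31
Result: (1/31)/(w - 5) - ((1/31)w + 5/31)/(w² + 6)


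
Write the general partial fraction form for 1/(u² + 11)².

Repeated quadratic factor: (αu + β)/(u² + 11) + (γu + δ)/(u² + 11)²


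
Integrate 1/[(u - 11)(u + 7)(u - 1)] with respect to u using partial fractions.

Cover-up: A = 1/180, B = 1/144, C = -1/80. Decomposition: (1/180)/(u - 11) + (1/144)/(u + 7) - (1/80)/(u - 1). Integrate each term: (1/180) ln|(u - 11)| + (1/144) ln|(u + 7)| - (1/80) ln|(u - 1)| + C


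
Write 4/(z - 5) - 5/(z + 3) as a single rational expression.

Common denominator (z - 5)(z + 3). Numerator: 4(z + 3) - 5(z - 5) = (4z + 12) - (5z - 25) = -z + 37
Result: (-z + 37)/[(z - 5)(z + 3)]


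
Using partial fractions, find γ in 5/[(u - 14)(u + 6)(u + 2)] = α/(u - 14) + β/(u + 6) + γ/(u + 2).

Cover-up at u = -2: γ = 5/[(-2 - 14)(-2 + 6)] = 5/[(-16)(4)] = -5/64


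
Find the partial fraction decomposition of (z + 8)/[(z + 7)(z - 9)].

At z=-7: α = (1·(-7) + 8)/(-7 - 9) = -1/16. At z=9: β = (1·9 + 8)/(9 + 7) = 17/16
Result: (-1/16)/(z + 7) + (17/16)/(z - 9)


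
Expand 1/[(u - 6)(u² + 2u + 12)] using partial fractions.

Cover-up at u = 6: α = 1/(6² + 2·6 + 12) = 1/60. Then β = -α = -1/60, γ = -α·(2 + 6) = -2/15
Result: (1/60)/(u - 6) - ((1/60)u + 2/15)/(u² + 2u + 12)


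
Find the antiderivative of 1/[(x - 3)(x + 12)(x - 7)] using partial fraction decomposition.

Cover-up: α = -1/60, β = 1/285, γ = 1/76. Decomposition: (-1/60)/(x - 3) + (1/285)/(x + 12) + (1/76)/(x - 7). Integrate each term: (-1/60) ln|(x - 3)| + (1/285) ln|(x + 12)| + (1/76) ln|(x - 7)| + C


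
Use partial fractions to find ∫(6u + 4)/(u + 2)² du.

Decompose: P = 6, Q = 6·(-2) + 4 = -8, so (6u + 4)/(u + 2)² = 6/(u + 2) - 8/(u + 2)². Integrate: ∫ P/(u + 2) du = 6 ln|(u + 2)|; ∫ Q/(u + 2)² du = 8/(u + 2). Sum: 6 ln|(u + 2)| + 8/(u + 2) + C


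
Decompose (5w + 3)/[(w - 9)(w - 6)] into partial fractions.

At w=9: A = (5·9 + 3)/(9 - 6) = 16. At w=6: B = (5·6 + 3)/(6 - 9) = -11
Result: 16/(w - 9) - 11/(w - 6)


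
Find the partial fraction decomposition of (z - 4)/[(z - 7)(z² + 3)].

At z=7: A = (1·7 - 4)/(7² + 3) = 3/52. B = -A = -3/52, C = 1 - 7·A = 31/52
Result: (3/52)/(z - 7) - ((3/52)z - 31/52)/(z² + 3)


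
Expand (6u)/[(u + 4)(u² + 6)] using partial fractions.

At u=-4: α = (6·(-4) + 0)/((-4)² + 6) = -12/11. β = -α = 12/11, γ = 6 - (-4)·α = 18/11
Result: (-12/11)/(u + 4) + ((12/11)u + 18/11)/(u² + 6)


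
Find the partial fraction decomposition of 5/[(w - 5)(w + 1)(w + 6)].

Using cover-up method: α = 5/66, β = -1/6, γ = 1/11
Result: (5/66)/(w - 5) - (1/6)/(w + 1) + (1/11)/(w + 6)


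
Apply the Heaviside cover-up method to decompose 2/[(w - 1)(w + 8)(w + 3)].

Cover (w - 1), w=1: A = 2/[(1 + 8)(1 + 3)] = 1/18. Cover (w + 8), w=-8: B = 2/[(-8 - 1)(-8 + 3)] = 2/45. Cover (w + 3), w=-3: C = 2/[(-3 - 1)(-3 + 8)] = -1/10.
Result: (1/18)/(w - 1) + (2/45)/(w + 8) - (1/10)/(w + 3)


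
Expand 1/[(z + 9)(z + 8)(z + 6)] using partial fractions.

Using cover-up method: P = 1/3, Q = -1/2, R = 1/6
Result: (1/3)/(z + 9) - (1/2)/(z + 8) + (1/6)/(z + 6)


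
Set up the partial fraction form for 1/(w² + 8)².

Repeated quadratic factor: (αw + β)/(w² + 8) + (γw + δ)/(w² + 8)²


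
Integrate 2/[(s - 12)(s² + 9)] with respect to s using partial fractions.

Cover-up at s=12: α = 2/(12²+9) = 2/153. Coeff matching: β = -2/153, γ = -8/51. Decomposition: (2/153)/(s - 12) - ((2/153)s + 8/51)/(s² + 9). Integrate: linear → ln, quadratic → (1/2)ln + arctan: (2/153) ln|(s - 12)| - (1/153) ln(s² + 9) - (8/153) arctan(s/3) + C


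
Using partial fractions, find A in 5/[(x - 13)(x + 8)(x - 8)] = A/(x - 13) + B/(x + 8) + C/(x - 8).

Cover-up at x = 13: A = 5/[(13 + 8)(13 - 8)] = 5/[(21)(5)] = 5/105 = 1/21


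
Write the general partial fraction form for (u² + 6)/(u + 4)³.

Repeated linear factor (power 3): A/(u + 4) + B/(u + 4)² + C/(u + 4)³


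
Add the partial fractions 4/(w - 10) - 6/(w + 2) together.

Common denominator (w - 10)(w + 2). Numerator: 4(w + 2) - 6(w - 10) = (4w + 8) - (6w - 60) = -2w + 68
Result: (-2w + 68)/[(w - 10)(w + 2)]


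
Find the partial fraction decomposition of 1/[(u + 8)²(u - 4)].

Cover-up at u=4: C = 1/(4 + 8)² = 1/144. Cover-up at u=-8: B = 1/(-8 - 4) = -1/12. Comparing u² coeff: A = -C = -1/144
Result: (-1/144)/(u + 8) - (1/12)/(u + 8)² + (1/144)/(u - 4)


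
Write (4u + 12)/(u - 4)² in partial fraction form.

(4u + 12) = P(u - 4) + Q. At u = 4: Q = 4·4 + 12 = 28. Coeff of u: P = 4
Result: 4/(u - 4) + 28/(u - 4)²


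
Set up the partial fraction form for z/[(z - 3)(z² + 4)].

Linear + irreducible quadratic: A/(z - 3) + (Bz + C)/(z² + 4)


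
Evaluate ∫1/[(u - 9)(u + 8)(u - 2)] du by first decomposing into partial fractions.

Cover-up: A = 1/119, B = 1/170, C = -1/70. Decomposition: (1/119)/(u - 9) + (1/170)/(u + 8) - (1/70)/(u - 2). Integrate each term: (1/119) ln|(u - 9)| + (1/170) ln|(u + 8)| - (1/70) ln|(u - 2)| + C


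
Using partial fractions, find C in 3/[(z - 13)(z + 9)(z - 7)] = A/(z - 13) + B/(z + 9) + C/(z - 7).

Cover-up at z = 7: C = 3/[(7 - 13)(7 + 9)] = 3/[(-6)(16)] = -3/96 = -1/32


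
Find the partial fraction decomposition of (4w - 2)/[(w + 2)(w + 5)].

At w=-2: P = (4·(-2) - 2)/(-2 + 5) = -10/3. At w=-5: Q = (4·(-5) - 2)/(-5 + 2) = 22/3
Result: (-10/3)/(w + 2) + (22/3)/(w + 5)


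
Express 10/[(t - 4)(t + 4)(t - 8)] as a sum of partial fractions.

Using cover-up method: α = -5/16, β = 5/48, γ = 5/24
Result: (-5/16)/(t - 4) + (5/48)/(t + 4) + (5/24)/(t - 8)


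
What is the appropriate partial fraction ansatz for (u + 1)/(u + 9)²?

Repeated linear factor: P/(u + 9) + Q/(u + 9)²


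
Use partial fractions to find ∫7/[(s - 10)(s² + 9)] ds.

Cover-up at s=10: α = 7/(10²+9) = 7/109. Coeff matching: β = -7/109, γ = -70/109. Decomposition: (7/109)/(s - 10) - ((7/109)s + 70/109)/(s² + 9). Integrate: linear → ln, quadratic → (1/2)ln + arctan: (7/109) ln|(s - 10)| - (7/218) ln(s² + 9) - (70/327) arctan(s/3) + C


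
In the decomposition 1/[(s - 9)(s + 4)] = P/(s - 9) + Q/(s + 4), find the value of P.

Cover-up at s = 9: P = 1/(9 + 4) = 1/13


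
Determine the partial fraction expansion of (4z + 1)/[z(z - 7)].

At z=0: A = (4·0 + 1)/(0 - 7) = -1/7. At z=7: B = (4·7 + 1)/(7 - 0) = 29/7
Result: (-1/7)/z + (29/7)/(z - 7)


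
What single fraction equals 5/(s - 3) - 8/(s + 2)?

Common denominator (s - 3)(s + 2). Numerator: 5(s + 2) - 8(s - 3) = (5s + 10) - (8s - 24) = -3s + 34
Result: (-3s + 34)/[(s - 3)(s + 2)]


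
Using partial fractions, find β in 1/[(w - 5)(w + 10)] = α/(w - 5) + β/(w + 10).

Cover-up at w = -10: β = 1/(-10 - 5) = -1/15


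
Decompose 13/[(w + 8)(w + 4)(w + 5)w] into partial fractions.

Using Heaviside cover-up: (-13/96)/(w + 8) - (13/16)/(w + 4) + (13/15)/(w + 5) + (13/160)/w


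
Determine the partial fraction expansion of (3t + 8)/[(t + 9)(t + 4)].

At t=-9: P = (3·(-9) + 8)/(-9 + 4) = 19/5. At t=-4: Q = (3·(-4) + 8)/(-4 + 9) = -4/5
Result: (19/5)/(t + 9) - (4/5)/(t + 4)


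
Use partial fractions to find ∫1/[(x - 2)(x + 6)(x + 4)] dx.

Cover-up: P = 1/48, Q = 1/16, R = -1/12. Decomposition: (1/48)/(x - 2) + (1/16)/(x + 6) - (1/12)/(x + 4). Integrate each term: (1/48) ln|(x - 2)| + (1/16) ln|(x + 6)| - (1/12) ln|(x + 4)| + C


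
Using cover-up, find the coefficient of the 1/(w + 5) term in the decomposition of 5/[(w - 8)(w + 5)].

Cover (w + 5), set w=-5: 5/((w - 8) at w=-5) = 5/(-13) = -5/13


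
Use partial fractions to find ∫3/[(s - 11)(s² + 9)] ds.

Cover-up at s=11: P = 3/(11²+9) = 3/130. Coeff matching: Q = -3/130, R = -33/130. Decomposition: (3/130)/(s - 11) - ((3/130)s + 33/130)/(s² + 9). Integrate: linear → ln, quadratic → (1/2)ln + arctan: (3/130) ln|(s - 11)| - (3/260) ln(s² + 9) - (11/130) arctan(s/3) + C


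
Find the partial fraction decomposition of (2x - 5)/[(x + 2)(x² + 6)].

At x=-2: A = (2·(-2) - 5)/((-2)² + 6) = -9/10. B = -A = 9/10, C = 2 - (-2)·A = 1/5
Result: (-9/10)/(x + 2) + ((9/10)x + 1/5)/(x² + 6)


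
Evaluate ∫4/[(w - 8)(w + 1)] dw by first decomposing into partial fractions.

Decompose: 4/[(w - 8)(w + 1)] = (4/9)/(w - 8) - (4/9)/(w + 1). Integrate each term: (4/9) ln|(w - 8)| - (4/9) ln|(w + 1)| + C


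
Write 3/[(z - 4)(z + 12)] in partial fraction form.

3/(z - 4)(z + 12) = α/(z - 4) + β/(z + 12). α = 3/(4 + 12) = 3/16, β = 3/(-12 - 4) = -3/16
Result: (3/16)/(z - 4) - (3/16)/(z + 12)


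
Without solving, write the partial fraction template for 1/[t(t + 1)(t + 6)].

Three distinct linear factors: α/t + β/(t + 1) + γ/(t + 6)


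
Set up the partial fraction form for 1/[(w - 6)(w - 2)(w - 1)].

Three distinct linear factors: A/(w - 6) + B/(w - 2) + C/(w - 1)


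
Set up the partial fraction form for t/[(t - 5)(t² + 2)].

Linear + irreducible quadratic: α/(t - 5) + (βt + γ)/(t² + 2)


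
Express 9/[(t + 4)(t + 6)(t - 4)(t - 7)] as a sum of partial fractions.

Using Heaviside cover-up: (9/176)/(t + 4) - (9/260)/(t + 6) - (3/80)/(t - 4) + (3/143)/(t - 7)


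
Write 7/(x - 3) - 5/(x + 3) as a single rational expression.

Common denominator (x - 3)(x + 3). Numerator: 7(x + 3) - 5(x - 3) = (7x + 21) - (5x - 15) = 2x + 36
Result: (2x + 36)/[(x - 3)(x + 3)]


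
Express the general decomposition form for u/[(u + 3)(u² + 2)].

Linear + irreducible quadratic: P/(u + 3) + (Qu + R)/(u² + 2)


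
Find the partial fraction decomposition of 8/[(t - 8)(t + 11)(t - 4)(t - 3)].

Using Heaviside cover-up: (2/95)/(t - 8) - (4/1995)/(t + 11) - (2/15)/(t - 4) + (4/35)/(t - 3)


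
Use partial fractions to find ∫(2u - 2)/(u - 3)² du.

Decompose: α = 2, β = 2·3 - 2 = 4, so (2u - 2)/(u - 3)² = 2/(u - 3) + 4/(u - 3)². Integrate: ∫ α/(u - 3) du = 2 ln|(u - 3)|; ∫ β/(u - 3)² du = -4/(u - 3). Sum: 2 ln|(u - 3)| - 4/(u - 3) + C


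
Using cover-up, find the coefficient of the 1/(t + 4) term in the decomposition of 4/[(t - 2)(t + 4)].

Cover (t + 4), set t=-4: 4/((t - 2) at t=-4) = 4/(-6) = -2/3


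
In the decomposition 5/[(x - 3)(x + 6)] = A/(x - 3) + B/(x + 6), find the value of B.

Cover-up at x = -6: B = 5/(-6 - 3) = -5/9


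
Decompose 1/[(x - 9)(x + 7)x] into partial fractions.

Using cover-up method: α = 1/144, β = 1/112, γ = -1/63
Result: (1/144)/(x - 9) + (1/112)/(x + 7) - (1/63)/x


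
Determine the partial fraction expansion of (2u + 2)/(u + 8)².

(2u + 2) = P(u + 8) + Q. At u = -8: Q = 2·(-8) + 2 = -14. Coeff of u: P = 2
Result: 2/(u + 8) - 14/(u + 8)²


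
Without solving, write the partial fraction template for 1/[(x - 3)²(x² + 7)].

Repeated linear + quadratic: P/(x - 3) + Q/(x - 3)² + (Rx + S)/(x² + 7)


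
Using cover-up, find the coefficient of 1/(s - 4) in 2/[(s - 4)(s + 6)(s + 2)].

Cover (s - 4), set s=4: 2/[(4 + 6)(4 + 2)] = 1/30


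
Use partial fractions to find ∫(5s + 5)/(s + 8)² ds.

Decompose: P = 5, Q = 5·(-8) + 5 = -35, so (5s + 5)/(s + 8)² = 5/(s + 8) - 35/(s + 8)². Integrate: ∫ P/(s + 8) ds = 5 ln|(s + 8)|; ∫ Q/(s + 8)² ds = 35/(s + 8). Sum: 5 ln|(s + 8)| + 35/(s + 8) + C


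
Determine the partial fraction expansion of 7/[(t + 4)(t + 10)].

7/(t + 4)(t + 10) = A/(t + 4) + B/(t + 10). A = 7/(-4 + 10) = 7/6, B = 7/(-10 + 4) = -7/6
Result: (7/6)/(t + 4) - (7/6)/(t + 10)


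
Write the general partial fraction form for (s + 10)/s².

Repeated linear factor: P/s + Q/s²


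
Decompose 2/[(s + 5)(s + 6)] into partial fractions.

2/(s + 5)(s + 6) = α/(s + 5) + β/(s + 6). α = 2/(-5 + 6) = 2, β = 2/(-6 + 5) = -2
Result: 2/(s + 5) - 2/(s + 6)


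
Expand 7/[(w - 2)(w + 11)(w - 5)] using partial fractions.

Using cover-up method: P = -7/39, Q = 7/208, R = 7/48
Result: (-7/39)/(w - 2) + (7/208)/(w + 11) + (7/48)/(w - 5)


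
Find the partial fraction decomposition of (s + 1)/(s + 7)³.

(s + 1) = P(s + 7)² + Q(s + 7) + R. At s = -7: R = 1·(-7) + 1 = -6. Coefficients: P = 0, Q = 1
Result: 1/(s + 7)² - 6/(s + 7)³


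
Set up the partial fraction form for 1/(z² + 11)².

Repeated quadratic factor: (Az + B)/(z² + 11) + (Cz + D)/(z² + 11)²


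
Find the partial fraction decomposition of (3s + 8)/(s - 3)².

(3s + 8) = A(s - 3) + B. At s = 3: B = 3·3 + 8 = 17. Coeff of s: A = 3
Result: 3/(s - 3) + 17/(s - 3)²


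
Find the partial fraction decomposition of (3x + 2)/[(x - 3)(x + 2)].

At x=3: A = (3·3 + 2)/(3 + 2) = 11/5. At x=-2: B = (3·(-2) + 2)/(-2 - 3) = 4/5
Result: (11/5)/(x - 3) + (4/5)/(x + 2)


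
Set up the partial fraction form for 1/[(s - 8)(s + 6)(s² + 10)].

Two linear + quadratic: P/(s - 8) + Q/(s + 6) + (Rs + S)/(s² + 10)


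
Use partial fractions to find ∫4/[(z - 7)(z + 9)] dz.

Decompose: 4/[(z - 7)(z + 9)] = (1/4)/(z - 7) - (1/4)/(z + 9). Integrate each term: (1/4) ln|(z - 7)| - (1/4) ln|(z + 9)| + C


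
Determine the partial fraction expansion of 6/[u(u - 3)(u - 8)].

Using cover-up method: P = 1/4, Q = -2/5, R = 3/20
Result: (1/4)/u - (2/5)/(u - 3) + (3/20)/(u - 8)


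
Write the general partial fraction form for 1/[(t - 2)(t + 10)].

Distinct linear factors: A/(t - 2) + B/(t + 10)


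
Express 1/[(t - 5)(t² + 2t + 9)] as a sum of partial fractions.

Cover-up at t = 5: A = 1/(5² + 2·5 + 9) = 1/44. Then B = -A = -1/44, C = -A·(2 + 5) = -7/44
Result: (1/44)/(t - 5) - ((1/44)t + 7/44)/(t² + 2t + 9)


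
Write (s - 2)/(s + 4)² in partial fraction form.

(s - 2) = α(s + 4) + β. At s = -4: β = 1·(-4) - 2 = -6. Coeff of s: α = 1
Result: 1/(s + 4) - 6/(s + 4)²


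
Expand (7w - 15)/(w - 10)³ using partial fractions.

(7w - 15) = P(w - 10)² + Q(w - 10) + R. At w = 10: R = 7·10 - 15 = 55. Coefficients: P = 0, Q = 7
Result: 7/(w - 10)² + 55/(w - 10)³


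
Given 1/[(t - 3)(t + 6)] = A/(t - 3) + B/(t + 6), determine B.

Cover-up at t = -6: B = 1/(-6 - 3) = -1/9


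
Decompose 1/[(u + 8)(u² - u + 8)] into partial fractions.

Cover-up at u = -8: A = 1/((-8)² - 1·(-8) + 8) = 1/80. Then B = -A = -1/80, C = -A·(-1 - 8) = 9/80
Result: (1/80)/(u + 8) - ((1/80)u - 9/80)/(u² - u + 8)


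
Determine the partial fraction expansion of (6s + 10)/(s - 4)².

(6s + 10) = A(s - 4) + B. At s = 4: B = 6·4 + 10 = 34. Coeff of s: A = 6
Result: 6/(s - 4) + 34/(s - 4)²


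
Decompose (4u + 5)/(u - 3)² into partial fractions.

(4u + 5) = P(u - 3) + Q. At u = 3: Q = 4·3 + 5 = 17. Coeff of u: P = 4
Result: 4/(u - 3) + 17/(u - 3)²


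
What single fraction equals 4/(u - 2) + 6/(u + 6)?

Common denominator (u - 2)(u + 6). Numerator: 4(u + 6) + 6(u - 2) = (4u + 24) + (6u - 12) = 10u + 12
Result: (10u + 12)/[(u - 2)(u + 6)]


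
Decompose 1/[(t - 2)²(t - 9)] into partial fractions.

Cover-up at t=9: C = 1/(9 - 2)² = 1/49. Cover-up at t=2: B = 1/(2 - 9) = -1/7. Comparing t² coeff: A = -C = -1/49
Result: (-1/49)/(t - 2) - (1/7)/(t - 2)² + (1/49)/(t - 9)


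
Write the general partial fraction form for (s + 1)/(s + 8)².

Repeated linear factor: A/(s + 8) + B/(s + 8)²


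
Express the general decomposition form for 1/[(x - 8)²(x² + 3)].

Repeated linear + quadratic: P/(x - 8) + Q/(x - 8)² + (Rx + S)/(x² + 3)


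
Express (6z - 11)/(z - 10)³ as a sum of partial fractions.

(6z - 11) = α(z - 10)² + β(z - 10) + γ. At z = 10: γ = 6·10 - 11 = 49. Coefficients: α = 0, β = 6
Result: 6/(z - 10)² + 49/(z - 10)³


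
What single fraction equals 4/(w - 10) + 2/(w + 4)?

Common denominator (w - 10)(w + 4). Numerator: 4(w + 4) + 2(w - 10) = (4w + 16) + (2w - 20) = 6w - 4
Result: (6w - 4)/[(w - 10)(w + 4)]


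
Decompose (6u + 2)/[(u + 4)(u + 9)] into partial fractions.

At u=-4: P = (6·(-4) + 2)/(-4 + 9) = -22/5. At u=-9: Q = (6·(-9) + 2)/(-9 + 4) = 52/5
Result: (-22/5)/(u + 4) + (52/5)/(u + 9)


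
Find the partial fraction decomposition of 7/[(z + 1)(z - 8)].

7/(z + 1)(z - 8) = α/(z + 1) + β/(z - 8). α = 7/(-1 - 8) = -7/9, β = 7/(8 + 1) = 7/9
Result: (-7/9)/(z + 1) + (7/9)/(z - 8)


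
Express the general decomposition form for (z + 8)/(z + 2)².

Repeated linear factor: A/(z + 2) + B/(z + 2)²


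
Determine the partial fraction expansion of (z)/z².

(z) = Pz + Q. At z = 0: Q = 1·0 + 0 = 0. Coeff of z: P = 1
Result: 1/z


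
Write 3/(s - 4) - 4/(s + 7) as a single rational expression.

Common denominator (s - 4)(s + 7). Numerator: 3(s + 7) - 4(s - 4) = (3s + 21) - (4s - 16) = -s + 37
Result: (-s + 37)/[(s - 4)(s + 7)]


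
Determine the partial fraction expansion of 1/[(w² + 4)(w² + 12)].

Coefficient matching gives A = C = 0, B = 1/(12-4) = 1/8, D = -B = -1/8
Result: (1/8)/(w² + 4) - (1/8)/(w² + 12)


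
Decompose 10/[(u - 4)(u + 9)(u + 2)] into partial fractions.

Using cover-up method: α = 5/39, β = 10/91, γ = -5/21
Result: (5/39)/(u - 4) + (10/91)/(u + 9) - (5/21)/(u + 2)


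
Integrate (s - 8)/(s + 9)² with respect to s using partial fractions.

Decompose: α = 1, β = 1·(-9) - 8 = -17, so (s - 8)/(s + 9)² = 1/(s + 9) - 17/(s + 9)². Integrate: ∫ α/(s + 9) ds = ln|(s + 9)|; ∫ β/(s + 9)² ds = 17/(s + 9). Sum: ln|(s + 9)| + 17/(s + 9) + C


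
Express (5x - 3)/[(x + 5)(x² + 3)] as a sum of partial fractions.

At x=-5: P = (5·(-5) - 3)/((-5)² + 3) = -1. Q = -P = 1, R = 5 - (-5)·P = 0
Result: -1/(x + 5) + (x)/(x² + 3)


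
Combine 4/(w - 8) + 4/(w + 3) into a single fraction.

Common denominator (w - 8)(w + 3). Numerator: 4(w + 3) + 4(w - 8) = (4w + 12) + (4w - 32) = 8w - 20
Result: (8w - 20)/[(w - 8)(w + 3)]


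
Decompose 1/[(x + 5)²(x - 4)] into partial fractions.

Cover-up at x=4: γ = 1/(4 + 5)² = 1/81. Cover-up at x=-5: β = 1/(-5 - 4) = -1/9. Comparing x² coeff: α = -γ = -1/81
Result: (-1/81)/(x + 5) - (1/9)/(x + 5)² + (1/81)/(x - 4)


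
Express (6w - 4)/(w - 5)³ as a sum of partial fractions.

(6w - 4) = A(w - 5)² + B(w - 5) + C. At w = 5: C = 6·5 - 4 = 26. Coefficients: A = 0, B = 6
Result: 6/(w - 5)² + 26/(w - 5)³


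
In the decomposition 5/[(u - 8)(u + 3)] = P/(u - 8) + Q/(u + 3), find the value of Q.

Cover-up at u = -3: Q = 5/(-3 - 8) = -5/11


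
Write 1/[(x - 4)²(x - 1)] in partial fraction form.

Cover-up at x=1: R = 1/(1 - 4)² = 1/9. Cover-up at x=4: Q = 1/(4 - 1) = 1/3. Comparing x² coeff: P = -R = -1/9
Result: (-1/9)/(x - 4) + (1/3)/(x - 4)² + (1/9)/(x - 1)


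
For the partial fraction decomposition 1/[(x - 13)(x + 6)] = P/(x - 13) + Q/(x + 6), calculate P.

Cover-up at x = 13: P = 1/(13 + 6) = 1/19


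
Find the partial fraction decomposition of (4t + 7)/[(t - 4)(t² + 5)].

At t=4: P = (4·4 + 7)/(4² + 5) = 23/21. Q = -P = -23/21, R = 4 - 4·P = -8/21
Result: (23/21)/(t - 4) - ((23/21)t + 8/21)/(t² + 5)


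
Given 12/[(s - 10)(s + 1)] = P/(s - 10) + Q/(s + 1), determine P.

Cover-up at s = 10: P = 12/(10 + 1) = 12/11


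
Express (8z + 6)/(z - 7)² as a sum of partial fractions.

(8z + 6) = A(z - 7) + B. At z = 7: B = 8·7 + 6 = 62. Coeff of z: A = 8
Result: 8/(z - 7) + 62/(z - 7)²


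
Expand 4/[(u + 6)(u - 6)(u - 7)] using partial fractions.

Using cover-up method: A = 1/39, B = -1/3, C = 4/13
Result: (1/39)/(u + 6) - (1/3)/(u - 6) + (4/13)/(u - 7)


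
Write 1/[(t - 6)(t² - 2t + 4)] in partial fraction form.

Cover-up at t = 6: α = 1/(6² - 2·6 + 4) = 1/28. Then β = -α = -1/28, γ = -α·(-2 + 6) = -1/7
Result: (1/28)/(t - 6) - ((1/28)t + 1/7)/(t² - 2t + 4)


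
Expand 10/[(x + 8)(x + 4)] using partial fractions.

10/(x + 8)(x + 4) = α/(x + 8) + β/(x + 4). α = 10/(-8 + 4) = -5/2, β = 10/(-4 + 8) = 5/2
Result: (-5/2)/(x + 8) + (5/2)/(x + 4)


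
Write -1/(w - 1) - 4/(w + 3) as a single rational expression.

Common denominator (w - 1)(w + 3). Numerator: -1(w + 3) - 4(w - 1) = (-w - 3) - (4w - 4) = -5w + 1
Result: (-5w + 1)/[(w - 1)(w + 3)]


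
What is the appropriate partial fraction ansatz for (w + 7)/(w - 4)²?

Repeated linear factor: P/(w - 4) + Q/(w - 4)²


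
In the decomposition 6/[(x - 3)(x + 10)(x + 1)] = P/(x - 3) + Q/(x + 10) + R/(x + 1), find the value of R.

Cover-up at x = -1: R = 6/[(-1 - 3)(-1 + 10)] = 6/[(-4)(9)] = -6/36 = -1/6


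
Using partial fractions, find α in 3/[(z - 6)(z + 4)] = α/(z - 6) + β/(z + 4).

Cover-up at z = 6: α = 3/(6 + 4) = 3/10


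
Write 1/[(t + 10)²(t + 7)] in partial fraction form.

Cover-up at t=-7: R = 1/(-7 + 10)² = 1/9. Cover-up at t=-10: Q = 1/(-10 + 7) = -1/3. Comparing t² coeff: P = -R = -1/9
Result: (-1/9)/(t + 10) - (1/3)/(t + 10)² + (1/9)/(t + 7)


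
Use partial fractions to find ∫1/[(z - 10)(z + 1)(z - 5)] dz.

Cover-up: α = 1/55, β = 1/66, γ = -1/30. Decomposition: (1/55)/(z - 10) + (1/66)/(z + 1) - (1/30)/(z - 5). Integrate each term: (1/55) ln|(z - 10)| + (1/66) ln|(z + 1)| - (1/30) ln|(z - 5)| + C


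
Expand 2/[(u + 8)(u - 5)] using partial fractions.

2/(u + 8)(u - 5) = α/(u + 8) + β/(u - 5). α = 2/(-8 - 5) = -2/13, β = 2/(5 + 8) = 2/13
Result: (-2/13)/(u + 8) + (2/13)/(u - 5)


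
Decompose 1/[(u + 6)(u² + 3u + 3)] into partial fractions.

Cover-up at u = -6: α = 1/((-6)² + 3·(-6) + 3) = 1/21. Then β = -α = -1/21, γ = -α·(3 - 6) = 1/7
Result: (1/21)/(u + 6) - ((1/21)u - 1/7)/(u² + 3u + 3)


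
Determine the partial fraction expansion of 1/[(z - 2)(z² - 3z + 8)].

Cover-up at z = 2: P = 1/(2² - 3·2 + 8) = 1/6. Then Q = -P = -1/6, R = -P·(-3 + 2) = 1/6
Result: (1/6)/(z - 2) - ((1/6)z - 1/6)/(z² - 3z + 8)


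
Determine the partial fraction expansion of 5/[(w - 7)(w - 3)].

5/(w - 7)(w - 3) = α/(w - 7) + β/(w - 3). α = 5/(7 - 3) = 5/4, β = 5/(3 - 7) = -5/4
Result: (5/4)/(w - 7) - (5/4)/(w - 3)


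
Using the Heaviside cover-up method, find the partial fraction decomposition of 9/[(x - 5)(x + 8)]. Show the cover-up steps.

Cover (x - 5): set x=5, get α = 9/(5 + 8) = 9/13. Cover (x + 8): set x=-8, get β = 9/(-8 - 5) = -9/13.
Result: (9/13)/(x - 5) - (9/13)/(x + 8)


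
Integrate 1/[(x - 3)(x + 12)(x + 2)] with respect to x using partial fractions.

Cover-up: P = 1/75, Q = 1/150, R = -1/50. Decomposition: (1/75)/(x - 3) + (1/150)/(x + 12) - (1/50)/(x + 2). Integrate each term: (1/75) ln|(x - 3)| + (1/150) ln|(x + 12)| - (1/50) ln|(x + 2)| + C


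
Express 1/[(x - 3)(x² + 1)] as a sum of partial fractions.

Cover-up at x = 3: P = 1/(3² + 1) = 1/10. Then Q = -P = -1/10, R = -P·(0 + 3) = -3/10
Result: (1/10)/(x - 3) - ((1/10)x + 3/10)/(x² + 1)


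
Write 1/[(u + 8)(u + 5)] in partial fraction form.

1/(u + 8)(u + 5) = A/(u + 8) + B/(u + 5). A = 1/(-8 + 5) = -1/3, B = 1/(-5 + 8) = 1/3
Result: (-1/3)/(u + 8) + (1/3)/(u + 5)


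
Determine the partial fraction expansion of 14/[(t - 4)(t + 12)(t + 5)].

Using cover-up method: α = 7/72, β = 1/8, γ = -2/9
Result: (7/72)/(t - 4) + (1/8)/(t + 12) - (2/9)/(t + 5)


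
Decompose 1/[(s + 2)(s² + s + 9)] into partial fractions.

Cover-up at s = -2: α = 1/((-2)² + 1·(-2) + 9) = 1/11. Then β = -α = -1/11, γ = -α·(1 - 2) = 1/11
Result: (1/11)/(s + 2) - ((1/11)s - 1/11)/(s² + s + 9)


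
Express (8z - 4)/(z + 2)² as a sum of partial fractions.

(8z - 4) = P(z + 2) + Q. At z = -2: Q = 8·(-2) - 4 = -20. Coeff of z: P = 8
Result: 8/(z + 2) - 20/(z + 2)²


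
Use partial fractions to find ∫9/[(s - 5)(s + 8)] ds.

Decompose: 9/[(s - 5)(s + 8)] = (9/13)/(s - 5) - (9/13)/(s + 8). Integrate each term: (9/13) ln|(s - 5)| - (9/13) ln|(s + 8)| + C
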